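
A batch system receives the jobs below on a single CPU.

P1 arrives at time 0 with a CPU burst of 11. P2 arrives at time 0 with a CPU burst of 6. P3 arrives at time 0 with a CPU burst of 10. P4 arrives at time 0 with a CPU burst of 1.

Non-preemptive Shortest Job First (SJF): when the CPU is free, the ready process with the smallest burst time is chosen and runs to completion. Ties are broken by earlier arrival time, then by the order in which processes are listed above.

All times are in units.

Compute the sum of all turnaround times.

Schedule: | P4 0-1 | P2 1-7 | P3 7-17 | P1 17-28 |
Completion: P1=28  P2=7  P3=17  P4=1
Turnaround = completion − arrival: P1=28, P2=7, P3=17, P4=1
Total turnaround = 28 + 7 + 17 + 1 = 53

53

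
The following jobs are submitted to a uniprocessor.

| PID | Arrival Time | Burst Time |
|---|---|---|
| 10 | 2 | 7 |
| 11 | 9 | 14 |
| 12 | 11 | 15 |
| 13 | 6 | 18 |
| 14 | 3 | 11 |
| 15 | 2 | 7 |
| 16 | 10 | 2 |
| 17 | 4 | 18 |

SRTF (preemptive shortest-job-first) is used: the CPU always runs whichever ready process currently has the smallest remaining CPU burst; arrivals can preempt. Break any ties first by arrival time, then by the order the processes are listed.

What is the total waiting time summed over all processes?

200

Gantt: | idle 0-2 | 10 2-9 | 15 9-10 | 16 10-12 | 15 12-18 | 14 18-29 | 11 29-43 | 12 43-58 | 17 58-76 | 13 76-94 |
Completion: 10=9  11=43  12=58  13=94  14=29  15=18  16=12  17=76
Turnaround (C−A): 10=7  11=34  12=47  13=88  14=26  15=16  16=2  17=72
Waiting = turnaround − burst: 10=0, 11=20, 12=32, 13=70, 14=15, 15=9, 16=0, 17=54
Total waiting = 0 + 20 + 32 + 70 + 15 + 9 + 0 + 54 = 200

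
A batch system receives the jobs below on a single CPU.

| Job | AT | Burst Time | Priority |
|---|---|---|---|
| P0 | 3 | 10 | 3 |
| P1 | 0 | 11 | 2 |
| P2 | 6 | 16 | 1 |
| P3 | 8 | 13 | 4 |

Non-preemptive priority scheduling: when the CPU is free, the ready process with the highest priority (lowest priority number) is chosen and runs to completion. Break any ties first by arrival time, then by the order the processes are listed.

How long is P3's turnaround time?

Gantt: | P1 0-11 | P2 11-27 | P0 27-37 | P3 37-50 |
Completion: P0=37  P1=11  P2=27  P3=50
Turnaround (C−A): P0=34  P1=11  P2=21  P3=42
Turnaround(P3) = completion − arrival = 50 − 8 = 42

42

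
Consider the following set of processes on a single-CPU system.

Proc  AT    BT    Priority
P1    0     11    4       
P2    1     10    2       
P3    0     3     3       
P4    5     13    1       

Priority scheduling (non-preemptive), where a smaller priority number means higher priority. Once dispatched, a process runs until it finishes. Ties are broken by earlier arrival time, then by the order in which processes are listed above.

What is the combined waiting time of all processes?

Schedule: | P3 0-3 | P2 3-13 | P4 13-26 | P1 26-37 |
Completion: P1=37  P2=13  P3=3  P4=26
Turnaround (C−A): P1=37  P2=12  P3=3  P4=21
Waiting = turnaround − burst: P1=26, P2=2, P3=0, P4=8
Total waiting = 26 + 2 + 0 + 8 = 36

36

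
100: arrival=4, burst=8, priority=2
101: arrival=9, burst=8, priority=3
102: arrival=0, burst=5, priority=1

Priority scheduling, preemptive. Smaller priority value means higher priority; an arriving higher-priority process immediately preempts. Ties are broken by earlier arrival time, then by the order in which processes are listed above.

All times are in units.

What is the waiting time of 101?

Gantt: | 102 0-5 | 100 5-13 | 101 13-21 |
Completion: 100=13  101=21  102=5
Turnaround (C−A): 100=9  101=12  102=5
Waiting(101) = turnaround − burst = 12 − 8 = 4

4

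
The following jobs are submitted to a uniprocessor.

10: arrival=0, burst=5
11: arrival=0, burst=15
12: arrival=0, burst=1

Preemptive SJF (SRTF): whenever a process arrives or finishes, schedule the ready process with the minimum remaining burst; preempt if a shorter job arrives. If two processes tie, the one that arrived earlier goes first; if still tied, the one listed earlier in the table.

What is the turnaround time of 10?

6

Schedule: | 12 0-1 | 10 1-6 | 11 6-21 |
Completion: 10=6  11=21  12=1
Turnaround(10) = completion − arrival = 6 − 0 = 6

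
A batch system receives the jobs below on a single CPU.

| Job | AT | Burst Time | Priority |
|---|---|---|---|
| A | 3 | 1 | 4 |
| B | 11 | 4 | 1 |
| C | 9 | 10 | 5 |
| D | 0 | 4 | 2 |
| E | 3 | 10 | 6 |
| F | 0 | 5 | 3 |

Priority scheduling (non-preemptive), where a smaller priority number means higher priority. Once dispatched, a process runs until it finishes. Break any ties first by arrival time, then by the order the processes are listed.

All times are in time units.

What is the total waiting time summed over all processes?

41

Timeline: | D 0-4 | F 4-9 | A 9-10 | C 10-20 | B 20-24 | E 24-34 |
Completion: A=10  B=24  C=20  D=4  E=34  F=9
Turnaround (C−A): A=7  B=13  C=11  D=4  E=31  F=9
Waiting = turnaround − burst: A=6, B=9, C=1, D=0, E=21, F=4
Total waiting = 6 + 9 + 1 + 0 + 21 + 4 = 41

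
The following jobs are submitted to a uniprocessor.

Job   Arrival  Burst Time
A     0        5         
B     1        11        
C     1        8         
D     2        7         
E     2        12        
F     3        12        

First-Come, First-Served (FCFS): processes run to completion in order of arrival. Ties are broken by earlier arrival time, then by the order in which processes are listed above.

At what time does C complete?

24

Gantt: | A 0-5 | B 5-16 | C 16-24 | D 24-31 | E 31-43 | F 43-55 |
Completion: A=5  B=16  C=24  D=31  E=43  F=55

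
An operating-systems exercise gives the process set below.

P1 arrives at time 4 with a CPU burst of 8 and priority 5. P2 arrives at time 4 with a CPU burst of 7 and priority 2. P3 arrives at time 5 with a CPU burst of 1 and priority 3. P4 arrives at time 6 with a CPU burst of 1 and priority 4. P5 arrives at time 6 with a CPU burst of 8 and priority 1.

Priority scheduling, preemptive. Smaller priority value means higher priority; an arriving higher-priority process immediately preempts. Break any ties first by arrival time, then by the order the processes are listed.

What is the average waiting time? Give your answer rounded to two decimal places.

Schedule: | idle 0-4 | P2 4-6 | P5 6-14 | P2 14-19 | P3 19-20 | P4 20-21 | P1 21-29 |
Completion: P1=29  P2=19  P3=20  P4=21  P5=14
Waiting times: P1=17, P2=8, P3=14, P4=14, P5=0
Average waiting = (17+8+14+14+0) / 5 = 53/5 = 10.60

10.60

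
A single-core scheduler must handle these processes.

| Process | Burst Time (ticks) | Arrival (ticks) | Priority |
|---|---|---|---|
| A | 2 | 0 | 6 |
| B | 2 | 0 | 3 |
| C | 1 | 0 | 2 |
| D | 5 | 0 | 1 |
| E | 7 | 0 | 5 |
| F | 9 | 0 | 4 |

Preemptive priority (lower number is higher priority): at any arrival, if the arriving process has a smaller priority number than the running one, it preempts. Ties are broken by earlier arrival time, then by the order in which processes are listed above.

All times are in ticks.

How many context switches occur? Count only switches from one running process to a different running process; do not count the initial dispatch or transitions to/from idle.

Gantt: | D 0-5 | C 5-6 | B 6-8 | F 8-17 | E 17-24 | A 24-26 |
Completion: A=26  B=8  C=6  D=5  E=24  F=17
Turnaround (C−A): A=26  B=8  C=6  D=5  E=24  F=17

5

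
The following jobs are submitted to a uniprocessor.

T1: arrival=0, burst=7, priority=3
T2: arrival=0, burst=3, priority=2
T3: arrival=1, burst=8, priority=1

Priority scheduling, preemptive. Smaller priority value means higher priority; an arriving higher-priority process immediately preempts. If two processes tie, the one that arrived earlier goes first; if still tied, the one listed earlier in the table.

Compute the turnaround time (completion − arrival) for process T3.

8

Schedule: | T2 0-1 | T3 1-9 | T2 9-11 | T1 11-18 |
Completion: T1=18  T2=11  T3=9
Turnaround (C−A): T1=18  T2=11  T3=8
Turnaround(T3) = completion − arrival = 9 − 1 = 8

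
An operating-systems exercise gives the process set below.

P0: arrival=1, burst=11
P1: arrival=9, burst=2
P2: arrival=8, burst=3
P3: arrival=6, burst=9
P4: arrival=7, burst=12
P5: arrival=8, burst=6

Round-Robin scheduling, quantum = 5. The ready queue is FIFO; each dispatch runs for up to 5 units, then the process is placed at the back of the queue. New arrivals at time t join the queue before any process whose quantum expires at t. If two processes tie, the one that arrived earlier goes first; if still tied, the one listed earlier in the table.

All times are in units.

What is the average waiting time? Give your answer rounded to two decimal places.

21.67

Gantt: | idle 0-1 | P0 1-6 | P3 6-11 | P0 11-16 | P4 16-21 | P2 21-24 | P5 24-29 | P1 29-31 | P3 31-35 | P0 35-36 | P4 36-41 | P5 41-42 | P4 42-44 |
Completion: P0=36  P1=31  P2=24  P3=35  P4=44  P5=42
Turnaround (C−A): P0=35  P1=22  P2=16  P3=29  P4=37  P5=34
Waiting times: P0=24, P1=20, P2=13, P3=20, P4=25, P5=28
Average waiting = (24+20+13+20+25+28) / 6 = 130/6 = 21.67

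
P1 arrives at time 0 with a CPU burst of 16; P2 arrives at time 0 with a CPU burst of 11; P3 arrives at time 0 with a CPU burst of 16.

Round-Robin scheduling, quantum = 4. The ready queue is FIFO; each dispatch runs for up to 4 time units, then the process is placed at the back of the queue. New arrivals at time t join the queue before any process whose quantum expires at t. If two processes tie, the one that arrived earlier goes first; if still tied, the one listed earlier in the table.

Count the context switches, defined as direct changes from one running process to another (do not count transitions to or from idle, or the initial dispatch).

Schedule: | P1 0-4 | P2 4-8 | P3 8-12 | P1 12-16 | P2 16-20 | P3 20-24 | P1 24-28 | P2 28-31 | P3 31-35 | P1 35-39 | P3 39-43 |
Completion: P1=39  P2=31  P3=43
Turnaround (C−A): P1=39  P2=31  P3=43

10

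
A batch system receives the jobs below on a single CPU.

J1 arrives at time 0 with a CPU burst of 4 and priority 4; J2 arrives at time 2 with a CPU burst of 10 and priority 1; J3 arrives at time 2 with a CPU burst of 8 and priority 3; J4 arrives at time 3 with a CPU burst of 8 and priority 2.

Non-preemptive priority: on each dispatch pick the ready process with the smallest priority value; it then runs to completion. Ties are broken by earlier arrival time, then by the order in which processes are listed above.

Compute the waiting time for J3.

20

Gantt: | J1 0-4 | J2 4-14 | J4 14-22 | J3 22-30 |
Completion: J1=4  J2=14  J3=30  J4=22
Turnaround (C−A): J1=4  J2=12  J3=28  J4=19
Waiting(J3) = turnaround − burst = 28 − 8 = 20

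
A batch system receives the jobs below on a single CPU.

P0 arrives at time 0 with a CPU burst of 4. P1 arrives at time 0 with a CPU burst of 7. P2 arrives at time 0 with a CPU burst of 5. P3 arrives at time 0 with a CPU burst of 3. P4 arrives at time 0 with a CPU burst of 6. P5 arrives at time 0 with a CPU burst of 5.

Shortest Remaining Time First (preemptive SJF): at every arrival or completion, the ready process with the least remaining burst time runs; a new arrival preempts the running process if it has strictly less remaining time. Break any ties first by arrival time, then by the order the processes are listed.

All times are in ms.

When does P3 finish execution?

Gantt: | P3 0-3 | P0 3-7 | P2 7-12 | P5 12-17 | P4 17-23 | P1 23-30 |
Completion: P0=7  P1=30  P2=12  P3=3  P4=23  P5=17
Turnaround (C−A): P0=7  P1=30  P2=12  P3=3  P4=23  P5=17

3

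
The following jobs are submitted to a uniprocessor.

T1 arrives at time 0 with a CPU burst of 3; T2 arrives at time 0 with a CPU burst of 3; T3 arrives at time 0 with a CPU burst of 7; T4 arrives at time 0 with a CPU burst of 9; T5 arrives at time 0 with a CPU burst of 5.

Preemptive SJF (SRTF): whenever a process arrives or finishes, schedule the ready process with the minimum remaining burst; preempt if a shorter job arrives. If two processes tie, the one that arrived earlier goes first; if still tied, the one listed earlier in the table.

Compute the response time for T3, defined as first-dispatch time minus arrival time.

Gantt: | T1 0-3 | T2 3-6 | T5 6-11 | T3 11-18 | T4 18-27 |
Completion: T1=3  T2=6  T3=18  T4=27  T5=11
Turnaround (C−A): T1=3  T2=6  T3=18  T4=27  T5=11
Response(T3) = first start − arrival = 11 − 0 = 11

11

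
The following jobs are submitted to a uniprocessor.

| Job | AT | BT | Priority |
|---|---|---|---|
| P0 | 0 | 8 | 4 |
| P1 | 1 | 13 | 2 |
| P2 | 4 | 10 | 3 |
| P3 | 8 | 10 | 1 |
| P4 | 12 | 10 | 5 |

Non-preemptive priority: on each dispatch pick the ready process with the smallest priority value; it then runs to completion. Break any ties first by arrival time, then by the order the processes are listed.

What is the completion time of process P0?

8

Timeline: | P0 0-8 | P3 8-18 | P1 18-31 | P2 31-41 | P4 41-51 |
Completion: P0=8  P1=31  P2=41  P3=18  P4=51
Turnaround (C−A): P0=8  P1=30  P2=37  P3=10  P4=39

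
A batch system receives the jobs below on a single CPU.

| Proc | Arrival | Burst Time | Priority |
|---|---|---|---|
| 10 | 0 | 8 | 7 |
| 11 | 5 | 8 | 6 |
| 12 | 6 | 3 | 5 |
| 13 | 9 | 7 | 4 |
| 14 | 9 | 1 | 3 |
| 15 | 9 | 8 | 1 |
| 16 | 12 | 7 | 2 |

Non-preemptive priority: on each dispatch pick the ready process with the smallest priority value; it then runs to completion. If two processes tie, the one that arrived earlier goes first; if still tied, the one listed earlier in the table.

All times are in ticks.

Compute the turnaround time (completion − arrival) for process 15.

10

Gantt: | 10 0-8 | 12 8-11 | 15 11-19 | 16 19-26 | 14 26-27 | 13 27-34 | 11 34-42 |
Completion: 10=8  11=42  12=11  13=34  14=27  15=19  16=26
Turnaround (C−A): 10=8  11=37  12=5  13=25  14=18  15=10  16=14
Turnaround(15) = completion − arrival = 19 − 9 = 10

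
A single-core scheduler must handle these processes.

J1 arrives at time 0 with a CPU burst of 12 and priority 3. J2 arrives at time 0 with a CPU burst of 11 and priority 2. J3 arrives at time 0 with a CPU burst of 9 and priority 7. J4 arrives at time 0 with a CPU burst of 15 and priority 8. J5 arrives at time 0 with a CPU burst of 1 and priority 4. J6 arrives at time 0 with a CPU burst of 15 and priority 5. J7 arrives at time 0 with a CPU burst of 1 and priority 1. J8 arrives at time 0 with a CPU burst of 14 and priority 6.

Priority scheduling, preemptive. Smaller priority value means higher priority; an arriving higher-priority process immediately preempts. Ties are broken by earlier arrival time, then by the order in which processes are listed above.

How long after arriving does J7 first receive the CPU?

Gantt: | J7 0-1 | J2 1-12 | J1 12-24 | J5 24-25 | J6 25-40 | J8 40-54 | J3 54-63 | J4 63-78 |
Completion: J1=24  J2=12  J3=63  J4=78  J5=25  J6=40  J7=1  J8=54
Response(J7) = first start − arrival = 0 − 0 = 0

0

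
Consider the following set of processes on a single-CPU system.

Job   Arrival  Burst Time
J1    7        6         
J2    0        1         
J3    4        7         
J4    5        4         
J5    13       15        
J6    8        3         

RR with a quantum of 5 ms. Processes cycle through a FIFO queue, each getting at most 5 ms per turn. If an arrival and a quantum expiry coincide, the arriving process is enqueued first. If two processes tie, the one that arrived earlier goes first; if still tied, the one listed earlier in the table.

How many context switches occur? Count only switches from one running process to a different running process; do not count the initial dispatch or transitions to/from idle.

Schedule: | J2 0-1 | idle 1-4 | J3 4-9 | J4 9-13 | J1 13-18 | J6 18-21 | J3 21-23 | J5 23-28 | J1 28-29 | J5 29-39 |
Completion: J1=29  J2=1  J3=23  J4=13  J5=39  J6=21

7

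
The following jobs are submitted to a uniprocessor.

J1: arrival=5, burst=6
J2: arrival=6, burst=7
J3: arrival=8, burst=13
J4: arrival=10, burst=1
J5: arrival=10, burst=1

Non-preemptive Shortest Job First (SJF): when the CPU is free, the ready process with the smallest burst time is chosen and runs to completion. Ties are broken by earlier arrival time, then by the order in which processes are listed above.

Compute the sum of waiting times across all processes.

Timeline: | idle 0-5 | J1 5-11 | J4 11-12 | J5 12-13 | J2 13-20 | J3 20-33 |
Completion: J1=11  J2=20  J3=33  J4=12  J5=13
Turnaround (C−A): J1=6  J2=14  J3=25  J4=2  J5=3
Waiting = turnaround − burst: J1=0, J2=7, J3=12, J4=1, J5=2
Total waiting = 0 + 7 + 12 + 1 + 2 = 22

22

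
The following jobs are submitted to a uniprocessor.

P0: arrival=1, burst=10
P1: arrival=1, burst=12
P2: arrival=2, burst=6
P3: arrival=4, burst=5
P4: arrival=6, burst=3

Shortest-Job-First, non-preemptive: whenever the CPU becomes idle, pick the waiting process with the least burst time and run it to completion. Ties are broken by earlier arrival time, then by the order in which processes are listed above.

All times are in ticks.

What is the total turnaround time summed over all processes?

Schedule: | idle 0-1 | P0 1-11 | P4 11-14 | P3 14-19 | P2 19-25 | P1 25-37 |
Completion: P0=11  P1=37  P2=25  P3=19  P4=14
Turnaround = completion − arrival: P0=10, P1=36, P2=23, P3=15, P4=8
Total turnaround = 10 + 36 + 23 + 15 + 8 = 92

92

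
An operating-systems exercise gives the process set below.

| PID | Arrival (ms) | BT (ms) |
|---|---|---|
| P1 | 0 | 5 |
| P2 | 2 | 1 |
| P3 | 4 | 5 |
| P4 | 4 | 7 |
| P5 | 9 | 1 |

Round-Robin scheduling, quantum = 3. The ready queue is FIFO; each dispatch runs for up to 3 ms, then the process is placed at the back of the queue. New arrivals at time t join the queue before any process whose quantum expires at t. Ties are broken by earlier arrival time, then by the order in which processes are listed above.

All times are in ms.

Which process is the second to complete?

Gantt: | P1 0-3 | P2 3-4 | P1 4-6 | P3 6-9 | P4 9-12 | P5 12-13 | P3 13-15 | P4 15-19 |
Completion: P1=6  P2=4  P3=15  P4=19  P5=13
Finish order: P2 → P1 → P5 → P3 → P4

P1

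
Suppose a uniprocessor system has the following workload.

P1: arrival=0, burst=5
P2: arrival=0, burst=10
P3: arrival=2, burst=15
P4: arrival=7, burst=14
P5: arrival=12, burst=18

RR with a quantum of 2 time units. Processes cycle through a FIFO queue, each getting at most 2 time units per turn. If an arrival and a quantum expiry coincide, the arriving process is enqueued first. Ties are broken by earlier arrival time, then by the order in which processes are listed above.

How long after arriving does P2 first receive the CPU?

Gantt: | P1 0-2 | P2 2-4 | P3 4-6 | P1 6-8 | P2 8-10 | P3 10-12 | P4 12-14 | P1 14-15 | P2 15-17 | P5 17-19 | P3 19-21 | P4 21-23 | P2 23-25 | P5 25-27 | P3 27-29 | P4 29-31 | P2 31-33 | P5 33-35 | P3 35-37 | P4 37-39 | P5 39-41 | P3 41-43 | P4 43-45 | P5 45-47 | P3 47-49 | P4 49-51 | P5 51-53 | P3 53-54 | P4 54-56 | P5 56-62 |
Completion: P1=15  P2=33  P3=54  P4=56  P5=62
Response(P2) = first start − arrival = 2 − 0 = 2

2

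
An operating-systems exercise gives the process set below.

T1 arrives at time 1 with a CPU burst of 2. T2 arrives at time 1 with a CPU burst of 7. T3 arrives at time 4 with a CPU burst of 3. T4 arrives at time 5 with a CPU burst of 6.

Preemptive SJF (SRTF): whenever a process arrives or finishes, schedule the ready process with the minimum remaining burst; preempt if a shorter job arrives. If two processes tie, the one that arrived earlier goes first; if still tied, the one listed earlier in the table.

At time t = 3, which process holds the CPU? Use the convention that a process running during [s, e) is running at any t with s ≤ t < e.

T2

Gantt: | idle 0-1 | T1 1-3 | T2 3-4 | T3 4-7 | T2 7-13 | T4 13-19 |
Completion: T1=3  T2=13  T3=7  T4=19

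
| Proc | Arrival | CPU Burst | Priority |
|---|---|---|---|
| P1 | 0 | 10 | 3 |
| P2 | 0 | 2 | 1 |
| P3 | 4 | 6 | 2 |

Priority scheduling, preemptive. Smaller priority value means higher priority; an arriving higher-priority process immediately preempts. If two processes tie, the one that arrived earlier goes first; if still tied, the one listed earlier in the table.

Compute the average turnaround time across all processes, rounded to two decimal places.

Schedule: | P2 0-2 | P1 2-4 | P3 4-10 | P1 10-18 |
Completion: P1=18  P2=2  P3=10
Turnaround times: P1=18, P2=2, P3=6
Average turnaround = (18+2+6) / 3 = 26/3 = 8.67

8.67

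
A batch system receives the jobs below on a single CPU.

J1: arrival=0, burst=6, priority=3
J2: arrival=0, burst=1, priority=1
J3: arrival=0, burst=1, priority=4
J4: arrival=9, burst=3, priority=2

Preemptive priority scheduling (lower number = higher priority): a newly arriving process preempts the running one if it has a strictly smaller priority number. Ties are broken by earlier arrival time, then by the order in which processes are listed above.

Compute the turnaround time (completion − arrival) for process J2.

1

Timeline: | J2 0-1 | J1 1-7 | J3 7-8 | idle 8-9 | J4 9-12 |
Completion: J1=7  J2=1  J3=8  J4=12
Turnaround (C−A): J1=7  J2=1  J3=8  J4=3
Turnaround(J2) = completion − arrival = 1 − 0 = 1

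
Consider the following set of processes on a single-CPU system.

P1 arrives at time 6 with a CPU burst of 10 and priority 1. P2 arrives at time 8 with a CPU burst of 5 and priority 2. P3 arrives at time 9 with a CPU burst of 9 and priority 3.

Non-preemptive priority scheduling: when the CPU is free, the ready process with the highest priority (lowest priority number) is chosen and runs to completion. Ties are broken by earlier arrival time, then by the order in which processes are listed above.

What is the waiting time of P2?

Timeline: | idle 0-6 | P1 6-16 | P2 16-21 | P3 21-30 |
Completion: P1=16  P2=21  P3=30
Turnaround (C−A): P1=10  P2=13  P3=21
Waiting(P2) = turnaround − burst = 13 − 5 = 8

8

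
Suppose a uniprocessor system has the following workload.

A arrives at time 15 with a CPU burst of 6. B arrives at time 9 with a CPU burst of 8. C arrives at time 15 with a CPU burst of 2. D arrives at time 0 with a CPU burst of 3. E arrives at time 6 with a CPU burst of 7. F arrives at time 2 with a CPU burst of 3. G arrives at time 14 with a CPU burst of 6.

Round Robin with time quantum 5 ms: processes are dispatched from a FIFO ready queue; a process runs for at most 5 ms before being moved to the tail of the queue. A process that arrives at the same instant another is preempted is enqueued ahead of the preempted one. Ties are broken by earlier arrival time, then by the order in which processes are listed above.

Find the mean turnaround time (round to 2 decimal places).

Schedule: | D 0-3 | F 3-6 | E 6-11 | B 11-16 | E 16-18 | G 18-23 | A 23-28 | C 28-30 | B 30-33 | G 33-34 | A 34-35 |
Completion: A=35  B=33  C=30  D=3  E=18  F=6  G=34
Turnaround (C−A): A=20  B=24  C=15  D=3  E=12  F=4  G=20
Turnaround times: A=20, B=24, C=15, D=3, E=12, F=4, G=20
Average turnaround = (20+24+15+3+12+4+20) / 7 = 98/7 = 14.00

14.00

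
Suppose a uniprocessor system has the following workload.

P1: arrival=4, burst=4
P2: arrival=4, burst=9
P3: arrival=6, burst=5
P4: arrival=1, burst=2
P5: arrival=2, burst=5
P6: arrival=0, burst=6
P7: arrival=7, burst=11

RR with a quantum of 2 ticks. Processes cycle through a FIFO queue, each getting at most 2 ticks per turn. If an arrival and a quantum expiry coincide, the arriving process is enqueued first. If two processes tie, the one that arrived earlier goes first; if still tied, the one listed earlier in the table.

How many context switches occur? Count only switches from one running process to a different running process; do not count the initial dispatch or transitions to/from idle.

Schedule: | P6 0-2 | P4 2-4 | P5 4-6 | P6 6-8 | P1 8-10 | P2 10-12 | P3 12-14 | P5 14-16 | P7 16-18 | P6 18-20 | P1 20-22 | P2 22-24 | P3 24-26 | P5 26-27 | P7 27-29 | P2 29-31 | P3 31-32 | P7 32-34 | P2 34-36 | P7 36-38 | P2 38-39 | P7 39-42 |
Completion: P1=22  P2=39  P3=32  P4=4  P5=27  P6=20  P7=42

21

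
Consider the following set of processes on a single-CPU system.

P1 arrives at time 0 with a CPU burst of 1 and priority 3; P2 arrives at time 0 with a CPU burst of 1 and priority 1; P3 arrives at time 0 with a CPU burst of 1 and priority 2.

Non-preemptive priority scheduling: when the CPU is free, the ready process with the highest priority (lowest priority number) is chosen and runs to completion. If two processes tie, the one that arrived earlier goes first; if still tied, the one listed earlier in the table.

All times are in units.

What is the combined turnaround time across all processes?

6

Schedule: | P2 0-1 | P3 1-2 | P1 2-3 |
Completion: P1=3  P2=1  P3=2
Turnaround = completion − arrival: P1=3, P2=1, P3=2
Total turnaround = 3 + 1 + 2 = 6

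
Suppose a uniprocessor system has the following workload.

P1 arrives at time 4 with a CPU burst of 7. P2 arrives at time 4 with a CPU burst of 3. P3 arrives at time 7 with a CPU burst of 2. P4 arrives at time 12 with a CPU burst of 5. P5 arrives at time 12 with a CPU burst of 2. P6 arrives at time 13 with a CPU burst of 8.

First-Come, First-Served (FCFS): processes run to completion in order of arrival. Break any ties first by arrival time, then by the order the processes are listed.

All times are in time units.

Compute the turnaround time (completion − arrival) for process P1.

7

Gantt: | idle 0-4 | P1 4-11 | P2 11-14 | P3 14-16 | P4 16-21 | P5 21-23 | P6 23-31 |
Completion: P1=11  P2=14  P3=16  P4=21  P5=23  P6=31
Turnaround(P1) = completion − arrival = 11 − 4 = 7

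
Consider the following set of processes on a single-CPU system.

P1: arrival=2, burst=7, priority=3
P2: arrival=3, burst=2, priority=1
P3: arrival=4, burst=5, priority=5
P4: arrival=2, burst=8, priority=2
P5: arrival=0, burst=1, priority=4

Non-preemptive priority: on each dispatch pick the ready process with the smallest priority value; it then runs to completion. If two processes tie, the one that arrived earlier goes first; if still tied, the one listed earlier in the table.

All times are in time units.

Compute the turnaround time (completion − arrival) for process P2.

9

Timeline: | P5 0-1 | idle 1-2 | P4 2-10 | P2 10-12 | P1 12-19 | P3 19-24 |
Completion: P1=19  P2=12  P3=24  P4=10  P5=1
Turnaround(P2) = completion − arrival = 12 − 3 = 9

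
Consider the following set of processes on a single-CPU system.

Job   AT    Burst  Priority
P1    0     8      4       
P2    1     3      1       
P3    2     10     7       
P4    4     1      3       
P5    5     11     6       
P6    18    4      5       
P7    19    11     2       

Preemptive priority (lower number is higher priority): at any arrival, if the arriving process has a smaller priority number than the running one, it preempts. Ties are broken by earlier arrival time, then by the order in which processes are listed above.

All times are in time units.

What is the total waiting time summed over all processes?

Schedule: | P1 0-1 | P2 1-4 | P4 4-5 | P1 5-12 | P5 12-18 | P6 18-19 | P7 19-30 | P6 30-33 | P5 33-38 | P3 38-48 |
Completion: P1=12  P2=4  P3=48  P4=5  P5=38  P6=33  P7=30
Turnaround (C−A): P1=12  P2=3  P3=46  P4=1  P5=33  P6=15  P7=11
Waiting = turnaround − burst: P1=4, P2=0, P3=36, P4=0, P5=22, P6=11, P7=0
Total waiting = 4 + 0 + 36 + 0 + 22 + 11 + 0 = 73

73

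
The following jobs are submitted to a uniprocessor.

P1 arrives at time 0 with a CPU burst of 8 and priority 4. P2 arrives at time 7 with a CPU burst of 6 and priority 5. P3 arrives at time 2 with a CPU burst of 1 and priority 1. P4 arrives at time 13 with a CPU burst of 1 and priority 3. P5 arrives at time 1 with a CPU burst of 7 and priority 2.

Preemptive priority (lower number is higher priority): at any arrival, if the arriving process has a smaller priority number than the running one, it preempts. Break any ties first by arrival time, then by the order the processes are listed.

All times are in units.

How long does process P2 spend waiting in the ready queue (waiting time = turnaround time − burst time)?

10

Timeline: | P1 0-1 | P5 1-2 | P3 2-3 | P5 3-9 | P1 9-13 | P4 13-14 | P1 14-17 | P2 17-23 |
Completion: P1=17  P2=23  P3=3  P4=14  P5=9
Turnaround (C−A): P1=17  P2=16  P3=1  P4=1  P5=8
Waiting(P2) = turnaround − burst = 16 − 6 = 10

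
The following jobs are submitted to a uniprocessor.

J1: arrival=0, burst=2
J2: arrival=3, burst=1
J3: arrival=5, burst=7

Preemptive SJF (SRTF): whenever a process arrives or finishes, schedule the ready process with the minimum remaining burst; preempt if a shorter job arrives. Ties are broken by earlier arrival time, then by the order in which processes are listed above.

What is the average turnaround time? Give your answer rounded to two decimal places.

3.33

Timeline: | J1 0-2 | idle 2-3 | J2 3-4 | idle 4-5 | J3 5-12 |
Completion: J1=2  J2=4  J3=12
Turnaround (C−A): J1=2  J2=1  J3=7
Turnaround times: J1=2, J2=1, J3=7
Average turnaround = (2+1+7) / 3 = 10/3 = 3.33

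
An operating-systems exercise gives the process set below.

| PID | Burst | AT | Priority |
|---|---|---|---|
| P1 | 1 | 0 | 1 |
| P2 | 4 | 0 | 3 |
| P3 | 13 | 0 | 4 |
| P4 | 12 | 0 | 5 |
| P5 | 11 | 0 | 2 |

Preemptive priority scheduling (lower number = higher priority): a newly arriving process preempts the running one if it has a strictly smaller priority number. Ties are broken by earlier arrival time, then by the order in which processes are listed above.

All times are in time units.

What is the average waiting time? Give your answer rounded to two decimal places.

11.60

Gantt: | P1 0-1 | P5 1-12 | P2 12-16 | P3 16-29 | P4 29-41 |
Completion: P1=1  P2=16  P3=29  P4=41  P5=12
Turnaround (C−A): P1=1  P2=16  P3=29  P4=41  P5=12
Waiting times: P1=0, P2=12, P3=16, P4=29, P5=1
Average waiting = (0+12+16+29+1) / 5 = 58/5 = 11.60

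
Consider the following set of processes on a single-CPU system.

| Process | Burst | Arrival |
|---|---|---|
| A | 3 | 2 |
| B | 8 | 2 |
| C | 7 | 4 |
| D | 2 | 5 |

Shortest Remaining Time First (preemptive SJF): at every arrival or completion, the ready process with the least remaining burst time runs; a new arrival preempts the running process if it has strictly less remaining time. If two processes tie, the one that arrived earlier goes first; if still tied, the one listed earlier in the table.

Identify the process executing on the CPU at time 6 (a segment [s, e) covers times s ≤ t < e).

Schedule: | idle 0-2 | A 2-5 | D 5-7 | C 7-14 | B 14-22 |
Completion: A=5  B=22  C=14  D=7

D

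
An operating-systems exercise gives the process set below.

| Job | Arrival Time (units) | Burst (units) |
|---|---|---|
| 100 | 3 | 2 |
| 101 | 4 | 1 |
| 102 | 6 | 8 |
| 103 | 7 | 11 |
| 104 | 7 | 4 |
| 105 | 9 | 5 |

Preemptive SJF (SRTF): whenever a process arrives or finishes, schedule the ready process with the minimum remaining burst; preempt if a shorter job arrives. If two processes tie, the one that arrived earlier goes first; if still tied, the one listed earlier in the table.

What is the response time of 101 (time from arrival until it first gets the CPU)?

Gantt: | idle 0-3 | 100 3-5 | 101 5-6 | 102 6-7 | 104 7-11 | 105 11-16 | 102 16-23 | 103 23-34 |
Completion: 100=5  101=6  102=23  103=34  104=11  105=16
Turnaround (C−A): 100=2  101=2  102=17  103=27  104=4  105=7
Response(101) = first start − arrival = 5 − 4 = 1

1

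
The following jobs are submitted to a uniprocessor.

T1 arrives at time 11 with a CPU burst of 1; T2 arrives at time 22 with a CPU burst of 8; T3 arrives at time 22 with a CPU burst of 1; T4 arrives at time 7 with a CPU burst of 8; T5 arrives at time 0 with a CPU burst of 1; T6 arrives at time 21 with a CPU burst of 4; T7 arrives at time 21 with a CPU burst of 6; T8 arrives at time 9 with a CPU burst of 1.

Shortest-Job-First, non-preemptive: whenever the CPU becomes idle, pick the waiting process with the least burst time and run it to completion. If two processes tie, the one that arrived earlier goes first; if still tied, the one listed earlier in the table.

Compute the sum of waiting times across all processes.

29

Gantt: | T5 0-1 | idle 1-7 | T4 7-15 | T8 15-16 | T1 16-17 | idle 17-21 | T6 21-25 | T3 25-26 | T7 26-32 | T2 32-40 |
Completion: T1=17  T2=40  T3=26  T4=15  T5=1  T6=25  T7=32  T8=16
Waiting = turnaround − burst: T1=5, T2=10, T3=3, T4=0, T5=0, T6=0, T7=5, T8=6
Total waiting = 5 + 10 + 3 + 0 + 0 + 0 + 5 + 6 = 29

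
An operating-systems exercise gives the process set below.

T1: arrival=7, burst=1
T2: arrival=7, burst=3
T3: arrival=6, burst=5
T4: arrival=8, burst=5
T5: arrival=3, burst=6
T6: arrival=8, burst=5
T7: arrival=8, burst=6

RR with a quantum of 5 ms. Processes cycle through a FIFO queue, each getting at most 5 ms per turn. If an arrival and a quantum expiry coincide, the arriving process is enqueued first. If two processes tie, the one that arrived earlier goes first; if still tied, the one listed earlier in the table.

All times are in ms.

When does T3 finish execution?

13

Schedule: | idle 0-3 | T5 3-8 | T3 8-13 | T1 13-14 | T2 14-17 | T4 17-22 | T6 22-27 | T7 27-32 | T5 32-33 | T7 33-34 |
Completion: T1=14  T2=17  T3=13  T4=22  T5=33  T6=27  T7=34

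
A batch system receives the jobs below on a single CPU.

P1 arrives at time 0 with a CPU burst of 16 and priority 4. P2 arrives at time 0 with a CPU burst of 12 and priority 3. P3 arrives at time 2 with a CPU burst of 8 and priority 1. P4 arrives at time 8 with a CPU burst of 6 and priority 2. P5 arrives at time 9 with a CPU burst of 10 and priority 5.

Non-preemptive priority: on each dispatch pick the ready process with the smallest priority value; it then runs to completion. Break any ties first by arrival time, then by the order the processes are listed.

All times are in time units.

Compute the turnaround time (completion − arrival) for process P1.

42

Gantt: | P2 0-12 | P3 12-20 | P4 20-26 | P1 26-42 | P5 42-52 |
Completion: P1=42  P2=12  P3=20  P4=26  P5=52
Turnaround(P1) = completion − arrival = 42 − 0 = 42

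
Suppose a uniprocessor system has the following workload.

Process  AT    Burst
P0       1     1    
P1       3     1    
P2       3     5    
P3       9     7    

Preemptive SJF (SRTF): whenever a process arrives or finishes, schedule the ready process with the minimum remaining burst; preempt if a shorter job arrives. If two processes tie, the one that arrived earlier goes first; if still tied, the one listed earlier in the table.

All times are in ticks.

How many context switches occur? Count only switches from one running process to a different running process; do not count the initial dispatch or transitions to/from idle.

Schedule: | idle 0-1 | P0 1-2 | idle 2-3 | P1 3-4 | P2 4-9 | P3 9-16 |
Completion: P0=2  P1=4  P2=9  P3=16
Turnaround (C−A): P0=1  P1=1  P2=6  P3=7

2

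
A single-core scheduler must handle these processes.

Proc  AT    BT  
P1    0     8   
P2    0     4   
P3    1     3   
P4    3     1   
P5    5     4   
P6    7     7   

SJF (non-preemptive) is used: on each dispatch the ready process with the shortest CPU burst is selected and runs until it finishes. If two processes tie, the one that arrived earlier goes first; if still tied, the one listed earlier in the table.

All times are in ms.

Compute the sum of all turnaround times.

59

Timeline: | P2 0-4 | P4 4-5 | P3 5-8 | P5 8-12 | P6 12-19 | P1 19-27 |
Completion: P1=27  P2=4  P3=8  P4=5  P5=12  P6=19
Turnaround = completion − arrival: P1=27, P2=4, P3=7, P4=2, P5=7, P6=12
Total turnaround = 27 + 4 + 7 + 2 + 7 + 12 = 59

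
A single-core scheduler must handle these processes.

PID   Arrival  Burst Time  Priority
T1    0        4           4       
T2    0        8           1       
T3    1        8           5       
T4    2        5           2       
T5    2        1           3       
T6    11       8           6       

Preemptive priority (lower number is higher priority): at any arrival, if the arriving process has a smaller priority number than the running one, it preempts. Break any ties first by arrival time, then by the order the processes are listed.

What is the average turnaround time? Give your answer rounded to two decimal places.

Schedule: | T2 0-8 | T4 8-13 | T5 13-14 | T1 14-18 | T3 18-26 | T6 26-34 |
Completion: T1=18  T2=8  T3=26  T4=13  T5=14  T6=34
Turnaround (C−A): T1=18  T2=8  T3=25  T4=11  T5=12  T6=23
Turnaround times: T1=18, T2=8, T3=25, T4=11, T5=12, T6=23
Average turnaround = (18+8+25+11+12+23) / 6 = 97/6 = 16.17

16.17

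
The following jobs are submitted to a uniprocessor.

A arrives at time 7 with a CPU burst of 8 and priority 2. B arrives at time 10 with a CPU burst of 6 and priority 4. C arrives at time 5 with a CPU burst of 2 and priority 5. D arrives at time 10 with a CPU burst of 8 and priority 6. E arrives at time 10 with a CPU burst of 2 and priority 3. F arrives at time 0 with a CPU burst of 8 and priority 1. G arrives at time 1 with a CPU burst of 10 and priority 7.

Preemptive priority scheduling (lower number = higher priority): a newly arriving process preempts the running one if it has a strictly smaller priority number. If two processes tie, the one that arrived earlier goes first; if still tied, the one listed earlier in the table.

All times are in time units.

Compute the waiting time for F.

0

Timeline: | F 0-8 | A 8-16 | E 16-18 | B 18-24 | C 24-26 | D 26-34 | G 34-44 |
Completion: A=16  B=24  C=26  D=34  E=18  F=8  G=44
Waiting(F) = turnaround − burst = 8 − 8 = 0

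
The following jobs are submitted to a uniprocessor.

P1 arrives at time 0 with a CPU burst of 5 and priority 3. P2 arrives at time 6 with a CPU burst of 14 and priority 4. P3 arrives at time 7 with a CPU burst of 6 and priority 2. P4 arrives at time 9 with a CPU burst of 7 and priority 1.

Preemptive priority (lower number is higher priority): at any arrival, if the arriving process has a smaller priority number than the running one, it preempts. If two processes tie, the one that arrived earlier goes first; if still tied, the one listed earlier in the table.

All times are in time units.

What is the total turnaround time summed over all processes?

52

Timeline: | P1 0-5 | idle 5-6 | P2 6-7 | P3 7-9 | P4 9-16 | P3 16-20 | P2 20-33 |
Completion: P1=5  P2=33  P3=20  P4=16
Turnaround (C−A): P1=5  P2=27  P3=13  P4=7
Turnaround = completion − arrival: P1=5, P2=27, P3=13, P4=7
Total turnaround = 5 + 27 + 13 + 7 = 52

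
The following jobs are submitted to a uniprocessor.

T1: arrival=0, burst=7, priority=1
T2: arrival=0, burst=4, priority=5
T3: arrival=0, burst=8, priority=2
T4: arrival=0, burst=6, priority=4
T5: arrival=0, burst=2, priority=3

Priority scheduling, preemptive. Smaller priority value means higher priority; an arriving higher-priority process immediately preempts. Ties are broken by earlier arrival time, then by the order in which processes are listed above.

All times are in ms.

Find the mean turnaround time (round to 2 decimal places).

Schedule: | T1 0-7 | T3 7-15 | T5 15-17 | T4 17-23 | T2 23-27 |
Completion: T1=7  T2=27  T3=15  T4=23  T5=17
Turnaround times: T1=7, T2=27, T3=15, T4=23, T5=17
Average turnaround = (7+27+15+23+17) / 5 = 89/5 = 17.80

17.80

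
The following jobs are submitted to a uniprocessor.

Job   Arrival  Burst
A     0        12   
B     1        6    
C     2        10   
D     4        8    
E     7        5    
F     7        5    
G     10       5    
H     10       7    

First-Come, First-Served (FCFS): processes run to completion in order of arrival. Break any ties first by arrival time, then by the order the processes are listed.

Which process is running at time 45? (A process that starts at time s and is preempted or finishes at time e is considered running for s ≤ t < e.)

Timeline: | A 0-12 | B 12-18 | C 18-28 | D 28-36 | E 36-41 | F 41-46 | G 46-51 | H 51-58 |
Completion: A=12  B=18  C=28  D=36  E=41  F=46  G=51  H=58
Turnaround (C−A): A=12  B=17  C=26  D=32  E=34  F=39  G=41  H=48

F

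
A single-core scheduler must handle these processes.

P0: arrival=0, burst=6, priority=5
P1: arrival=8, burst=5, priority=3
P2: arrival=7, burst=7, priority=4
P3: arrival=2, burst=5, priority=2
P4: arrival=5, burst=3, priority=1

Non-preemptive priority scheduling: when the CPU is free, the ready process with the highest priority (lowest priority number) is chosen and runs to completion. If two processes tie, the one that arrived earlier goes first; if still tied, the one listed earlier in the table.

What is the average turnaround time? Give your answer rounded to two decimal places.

Schedule: | P0 0-6 | P4 6-9 | P3 9-14 | P1 14-19 | P2 19-26 |
Completion: P0=6  P1=19  P2=26  P3=14  P4=9
Turnaround times: P0=6, P1=11, P2=19, P3=12, P4=4
Average turnaround = (6+11+19+12+4) / 5 = 52/5 = 10.40

10.40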